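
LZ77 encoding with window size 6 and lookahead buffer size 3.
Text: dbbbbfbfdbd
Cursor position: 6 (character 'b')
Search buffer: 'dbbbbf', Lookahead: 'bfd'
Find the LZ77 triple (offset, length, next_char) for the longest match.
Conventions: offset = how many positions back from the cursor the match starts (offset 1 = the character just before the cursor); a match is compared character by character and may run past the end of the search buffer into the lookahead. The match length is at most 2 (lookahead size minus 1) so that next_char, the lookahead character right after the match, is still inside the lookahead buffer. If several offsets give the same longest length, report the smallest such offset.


Try each offset into the search buffer:
  offset=1 (pos 5, char 'f'): match length 0
  offset=2 (pos 4, char 'b'): match length 2
  offset=3 (pos 3, char 'b'): match length 1
  offset=4 (pos 2, char 'b'): match length 1
  offset=5 (pos 1, char 'b'): match length 1
  offset=6 (pos 0, char 'd'): match length 0
Longest match has length 2 at offset 2.
next_char = character at position 6 + 2 = 8 -> 'd'

Best match: offset=2, length=2 (matching 'bf' starting at position 4)
LZ77 triple: (2, 2, 'd')


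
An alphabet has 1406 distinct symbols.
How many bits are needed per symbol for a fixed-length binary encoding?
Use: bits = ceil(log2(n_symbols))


log2(1406) = 10.4574
Bracket: 2^10 = 1024 < 1406 <= 2^11 = 2048
So ceil(log2(1406)) = 11

bits = ceil(log2(1406)) = ceil(10.4574) = 11 bits


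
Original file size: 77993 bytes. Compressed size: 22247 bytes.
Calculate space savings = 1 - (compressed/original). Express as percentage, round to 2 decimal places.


ratio = compressed/original = 22247/77993 = 0.285244
savings = 1 - ratio = 1 - 0.285244 = 0.714756
as a percentage: 0.714756 * 100 = 71.48%

Space savings = 1 - 22247/77993 = 71.48%


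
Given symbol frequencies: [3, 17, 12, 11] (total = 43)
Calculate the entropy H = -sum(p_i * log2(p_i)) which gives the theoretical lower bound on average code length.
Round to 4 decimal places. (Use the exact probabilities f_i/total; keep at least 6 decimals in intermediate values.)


Per-symbol terms -p_i * log2(p_i) with p_i = f_i/43:
  p = 3/43 = 0.069767: log2(p) = -3.841302, -p*log2(p) = 0.267998
  p = 17/43 = 0.395349: log2(p) = -1.338802, -p*log2(p) = 0.529294
  p = 12/43 = 0.279070: log2(p) = -1.841302, -p*log2(p) = 0.513852
  p = 11/43 = 0.255814: log2(p) = -1.966833, -p*log2(p) = 0.503143
H = 0.267998 + 0.529294 + 0.513852 + 0.503143 = 1.814287

H = 1.8143 bits/symbol


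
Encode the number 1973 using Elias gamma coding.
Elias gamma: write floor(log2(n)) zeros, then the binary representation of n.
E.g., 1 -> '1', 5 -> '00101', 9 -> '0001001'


num_bits = floor(log2(1973)) + 1 = 11
leading_zeros = num_bits - 1 = 10
binary(1973) = 11110110101

Elias gamma(1973) = '0000000000' + '11110110101' = 000000000011110110101 (21 bits)


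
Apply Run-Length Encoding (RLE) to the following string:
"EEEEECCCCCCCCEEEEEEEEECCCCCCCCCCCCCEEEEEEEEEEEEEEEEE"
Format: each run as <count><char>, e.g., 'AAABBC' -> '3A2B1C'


Scanning runs left to right:
  i=0: run of 'E' x 5 -> '5E'
  i=5: run of 'C' x 8 -> '8C'
  i=13: run of 'E' x 9 -> '9E'
  i=22: run of 'C' x 13 -> '13C'
  i=35: run of 'E' x 17 -> '17E'

RLE = 5E8C9E13C17E


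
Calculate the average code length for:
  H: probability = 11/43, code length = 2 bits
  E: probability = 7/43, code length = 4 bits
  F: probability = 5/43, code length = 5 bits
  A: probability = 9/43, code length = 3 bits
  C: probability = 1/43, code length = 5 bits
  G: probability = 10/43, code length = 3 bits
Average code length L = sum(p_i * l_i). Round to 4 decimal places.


Weighted contributions p_i * l_i:
  H: (11/43) * 2 = 22/43
  E: (7/43) * 4 = 28/43
  F: (5/43) * 5 = 25/43
  A: (9/43) * 3 = 27/43
  C: (1/43) * 5 = 5/43
  G: (10/43) * 3 = 30/43
Sum = (22 + 28 + 25 + 27 + 5 + 30)/43 = 137/43

L = 137/43 = 3.1860 bits/symbol


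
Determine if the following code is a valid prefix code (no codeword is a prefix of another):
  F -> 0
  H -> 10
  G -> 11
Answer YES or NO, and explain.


Checking each pair (does one codeword prefix another?):
  F='0' vs H='10': no prefix
  F='0' vs G='11': no prefix
  H='10' vs F='0': no prefix
  H='10' vs G='11': no prefix
  G='11' vs F='0': no prefix
  G='11' vs H='10': no prefix
No violation found over all pairs.

YES -- this is a valid prefix code. No codeword is a prefix of any other codeword.


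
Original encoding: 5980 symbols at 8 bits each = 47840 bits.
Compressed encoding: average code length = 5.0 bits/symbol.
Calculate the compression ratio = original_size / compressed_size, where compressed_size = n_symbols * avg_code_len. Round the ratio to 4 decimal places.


original_size = n_symbols * orig_bits = 5980 * 8 = 47840 bits
compressed_size = n_symbols * avg_code_len = 5980 * 5.0 = 29900.0 bits
ratio = original_size / compressed_size = 47840 / 29900.0 = 1.6

Compression ratio = 1.6


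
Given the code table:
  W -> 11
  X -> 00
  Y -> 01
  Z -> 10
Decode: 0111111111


Decoding:
01 -> Y
11 -> W
11 -> W
11 -> W
11 -> W


Result: YWWWW


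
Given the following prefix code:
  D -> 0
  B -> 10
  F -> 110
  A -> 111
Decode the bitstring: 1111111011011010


Decoding step by step:
Bits 111 -> A
Bits 111 -> A
Bits 10 -> B
Bits 110 -> F
Bits 110 -> F
Bits 10 -> B


Decoded message: AABFFB


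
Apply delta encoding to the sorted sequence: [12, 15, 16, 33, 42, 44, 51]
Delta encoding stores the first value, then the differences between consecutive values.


First value: 12
Deltas:
  15 - 12 = 3
  16 - 15 = 1
  33 - 16 = 17
  42 - 33 = 9
  44 - 42 = 2
  51 - 44 = 7


Delta encoded: [12, 3, 1, 17, 9, 2, 7]


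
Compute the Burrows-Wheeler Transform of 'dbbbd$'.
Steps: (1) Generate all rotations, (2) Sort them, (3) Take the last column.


Rotations (sorted):
  0: $dbbbd -> last char: d
  1: bbbd$d -> last char: d
  2: bbd$db -> last char: b
  3: bd$dbb -> last char: b
  4: d$dbbb -> last char: b
  5: dbbbd$ -> last char: $


BWT = ddbbb$


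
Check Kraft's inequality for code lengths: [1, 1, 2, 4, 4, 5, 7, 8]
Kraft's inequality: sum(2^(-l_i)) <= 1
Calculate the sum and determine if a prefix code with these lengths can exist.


Sum = 2^(-1) + 2^(-1) + 2^(-2) + 2^(-4) + 2^(-4) + 2^(-5) + 2^(-7) + 2^(-8)
    = 0.5 + 0.5 + 0.25 + 0.0625 + 0.0625 + 0.03125 + 0.0078125 + 0.00390625
    = 363/256 = 1.41796875
Since 1.41796875 > 1, Kraft's inequality is NOT satisfied.
A prefix code with these lengths CANNOT exist.

Kraft sum = 1.41796875. Not satisfied.


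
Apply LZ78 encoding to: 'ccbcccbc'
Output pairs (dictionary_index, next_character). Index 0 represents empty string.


LZ78 encoding steps:
Dictionary: {0: ''}
Step 1: w='' (idx 0), next='c' -> output (0, 'c'), add 'c' as idx 1
Step 2: w='c' (idx 1), next='b' -> output (1, 'b'), add 'cb' as idx 2
Step 3: w='c' (idx 1), next='c' -> output (1, 'c'), add 'cc' as idx 3
Step 4: w='cb' (idx 2), next='c' -> output (2, 'c'), add 'cbc' as idx 4


Encoded: [(0, 'c'), (1, 'b'), (1, 'c'), (2, 'c')]


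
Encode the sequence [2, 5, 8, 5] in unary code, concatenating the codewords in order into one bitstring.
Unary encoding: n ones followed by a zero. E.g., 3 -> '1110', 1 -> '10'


Encode each number as n ones followed by a terminating 0:
  2 -> 110 (3 bits)
  5 -> 111110 (6 bits)
  8 -> 111111110 (9 bits)
  5 -> 111110 (6 bits)
Total length = 3 + 6 + 9 + 6 = 24 bits.

Unary([2, 5, 8, 5]) = 110111110111111110111110 (24 bits)


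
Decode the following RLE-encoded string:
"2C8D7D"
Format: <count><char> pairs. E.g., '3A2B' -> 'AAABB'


Expanding each <count><char> pair:
  2C -> 'CC'
  8D -> 'DDDDDDDD'
  7D -> 'DDDDDDD'

Decoded = CCDDDDDDDDDDDDDDD


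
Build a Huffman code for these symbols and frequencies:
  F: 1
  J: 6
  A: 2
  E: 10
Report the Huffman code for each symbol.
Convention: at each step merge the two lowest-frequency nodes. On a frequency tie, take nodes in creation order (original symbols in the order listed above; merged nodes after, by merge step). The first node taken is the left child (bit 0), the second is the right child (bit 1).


Huffman tree construction:
Step 1: Merge F(1) + A(2) = 3
Step 2: Merge (F+A)(3) + J(6) = 9
Step 3: Merge ((F+A)+J)(9) + E(10) = 19
Read each symbol's code off the tree from the root (left child = 0, right child = 1).

Codes:
  F: 000 (length 3)
  J: 01 (length 2)
  A: 001 (length 3)
  E: 1 (length 1)
Average code length: 31/19 = 1.6316 bits/symbol


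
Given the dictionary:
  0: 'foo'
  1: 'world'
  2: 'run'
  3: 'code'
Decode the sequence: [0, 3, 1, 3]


Look up each index in the dictionary:
  0 -> 'foo'
  3 -> 'code'
  1 -> 'world'
  3 -> 'code'

Decoded: "foo code world code"


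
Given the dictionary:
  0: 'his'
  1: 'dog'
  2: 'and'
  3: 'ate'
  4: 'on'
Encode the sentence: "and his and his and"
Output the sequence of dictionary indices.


Look up each word in the dictionary:
  'and' -> 2
  'his' -> 0
  'and' -> 2
  'his' -> 0
  'and' -> 2

Encoded: [2, 0, 2, 0, 2]


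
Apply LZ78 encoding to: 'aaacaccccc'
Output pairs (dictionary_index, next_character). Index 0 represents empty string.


LZ78 encoding steps:
Dictionary: {0: ''}
Step 1: w='' (idx 0), next='a' -> output (0, 'a'), add 'a' as idx 1
Step 2: w='a' (idx 1), next='a' -> output (1, 'a'), add 'aa' as idx 2
Step 3: w='' (idx 0), next='c' -> output (0, 'c'), add 'c' as idx 3
Step 4: w='a' (idx 1), next='c' -> output (1, 'c'), add 'ac' as idx 4
Step 5: w='c' (idx 3), next='c' -> output (3, 'c'), add 'cc' as idx 5
Step 6: w='cc' (idx 5), end of input -> output (5, '')


Encoded: [(0, 'a'), (1, 'a'), (0, 'c'), (1, 'c'), (3, 'c'), (5, '')]


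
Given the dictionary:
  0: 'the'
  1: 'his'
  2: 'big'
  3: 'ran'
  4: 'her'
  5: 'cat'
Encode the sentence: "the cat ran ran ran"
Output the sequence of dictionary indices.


Look up each word in the dictionary:
  'the' -> 0
  'cat' -> 5
  'ran' -> 3
  'ran' -> 3
  'ran' -> 3

Encoded: [0, 5, 3, 3, 3]


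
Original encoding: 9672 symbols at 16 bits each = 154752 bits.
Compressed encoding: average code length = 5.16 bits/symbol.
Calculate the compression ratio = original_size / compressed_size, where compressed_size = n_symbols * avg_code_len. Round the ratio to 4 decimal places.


original_size = n_symbols * orig_bits = 9672 * 16 = 154752 bits
compressed_size = n_symbols * avg_code_len = 9672 * 5.16 = 49907.52 bits
ratio = original_size / compressed_size = 154752 / 49907.52 = 3.1008

Compression ratio = 3.1008


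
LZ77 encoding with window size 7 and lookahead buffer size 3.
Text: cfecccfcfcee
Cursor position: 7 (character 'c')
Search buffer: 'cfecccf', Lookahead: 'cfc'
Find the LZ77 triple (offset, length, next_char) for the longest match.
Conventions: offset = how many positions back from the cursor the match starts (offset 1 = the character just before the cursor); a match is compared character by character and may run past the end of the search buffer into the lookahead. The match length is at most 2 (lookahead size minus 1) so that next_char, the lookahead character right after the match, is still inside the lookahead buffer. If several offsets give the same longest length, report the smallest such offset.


Try each offset into the search buffer:
  offset=1 (pos 6, char 'f'): match length 0
  offset=2 (pos 5, char 'c'): match length 2
  offset=3 (pos 4, char 'c'): match length 1
  offset=4 (pos 3, char 'c'): match length 1
  offset=5 (pos 2, char 'e'): match length 0
  offset=6 (pos 1, char 'f'): match length 0
  offset=7 (pos 0, char 'c'): match length 2
Longest match has length 2, found at offsets 2, 7; take the smallest, offset 2.
next_char = character at position 7 + 2 = 9 -> 'c'

Best match: offset=2, length=2 (matching 'cf' starting at position 5)
LZ77 triple: (2, 2, 'c')


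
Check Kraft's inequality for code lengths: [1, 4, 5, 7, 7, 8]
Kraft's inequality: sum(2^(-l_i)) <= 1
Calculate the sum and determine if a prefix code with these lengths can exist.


Sum = 2^(-1) + 2^(-4) + 2^(-5) + 2^(-7) + 2^(-7) + 2^(-8)
    = 0.5 + 0.0625 + 0.03125 + 0.0078125 + 0.0078125 + 0.00390625
    = 157/256 = 0.61328125
Since 0.61328125 <= 1, Kraft's inequality IS satisfied.
A prefix code with these lengths CAN exist.

Kraft sum = 0.61328125. Satisfied.


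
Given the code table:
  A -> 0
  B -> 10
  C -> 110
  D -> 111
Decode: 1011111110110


Decoding:
10 -> B
111 -> D
111 -> D
10 -> B
110 -> C


Result: BDDBC


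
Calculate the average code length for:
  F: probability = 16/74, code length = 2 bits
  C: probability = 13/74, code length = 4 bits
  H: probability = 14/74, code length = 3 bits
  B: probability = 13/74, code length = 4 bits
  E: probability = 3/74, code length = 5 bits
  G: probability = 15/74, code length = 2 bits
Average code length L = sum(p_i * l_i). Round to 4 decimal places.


Weighted contributions p_i * l_i:
  F: (16/74) * 2 = 32/74
  C: (13/74) * 4 = 52/74
  H: (14/74) * 3 = 42/74
  B: (13/74) * 4 = 52/74
  E: (3/74) * 5 = 15/74
  G: (15/74) * 2 = 30/74
Sum = (32 + 52 + 42 + 52 + 15 + 30)/74 = 223/74

L = 223/74 = 3.0135 bits/symbol


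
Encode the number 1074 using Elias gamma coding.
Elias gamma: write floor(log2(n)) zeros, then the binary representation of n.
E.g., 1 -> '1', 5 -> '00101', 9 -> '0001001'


num_bits = floor(log2(1074)) + 1 = 11
leading_zeros = num_bits - 1 = 10
binary(1074) = 10000110010

Elias gamma(1074) = '0000000000' + '10000110010' = 000000000010000110010 (21 bits)


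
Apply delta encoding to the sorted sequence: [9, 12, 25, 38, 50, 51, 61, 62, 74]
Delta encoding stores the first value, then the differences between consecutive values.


First value: 9
Deltas:
  12 - 9 = 3
  25 - 12 = 13
  38 - 25 = 13
  50 - 38 = 12
  51 - 50 = 1
  61 - 51 = 10
  62 - 61 = 1
  74 - 62 = 12


Delta encoded: [9, 3, 13, 13, 12, 1, 10, 1, 12]


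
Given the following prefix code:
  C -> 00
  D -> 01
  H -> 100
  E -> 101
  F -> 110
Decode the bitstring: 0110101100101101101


Decoding step by step:
Bits 01 -> D
Bits 101 -> E
Bits 01 -> D
Bits 100 -> H
Bits 101 -> E
Bits 101 -> E
Bits 101 -> E


Decoded message: DEDHEEE


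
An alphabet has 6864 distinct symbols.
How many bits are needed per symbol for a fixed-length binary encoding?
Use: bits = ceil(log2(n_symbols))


log2(6864) = 12.7448
Bracket: 2^12 = 4096 < 6864 <= 2^13 = 8192
So ceil(log2(6864)) = 13

bits = ceil(log2(6864)) = ceil(12.7448) = 13 bits


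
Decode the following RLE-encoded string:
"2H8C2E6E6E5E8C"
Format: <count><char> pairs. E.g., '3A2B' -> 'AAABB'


Expanding each <count><char> pair:
  2H -> 'HH'
  8C -> 'CCCCCCCC'
  2E -> 'EE'
  6E -> 'EEEEEE'
  6E -> 'EEEEEE'
  5E -> 'EEEEE'
  8C -> 'CCCCCCCC'

Decoded = HHCCCCCCCCEEEEEEEEEEEEEEEEEEECCCCCCCC


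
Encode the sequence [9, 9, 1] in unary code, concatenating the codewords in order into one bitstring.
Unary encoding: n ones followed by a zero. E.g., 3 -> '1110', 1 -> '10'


Encode each number as n ones followed by a terminating 0:
  9 -> 1111111110 (10 bits)
  9 -> 1111111110 (10 bits)
  1 -> 10 (2 bits)
Total length = 10 + 10 + 2 = 22 bits.

Unary([9, 9, 1]) = 1111111110111111111010 (22 bits)


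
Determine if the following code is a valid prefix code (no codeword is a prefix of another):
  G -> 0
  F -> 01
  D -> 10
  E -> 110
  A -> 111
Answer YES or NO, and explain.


Checking each pair (does one codeword prefix another?):
  G='0' vs F='01': prefix -- VIOLATION

NO -- this is NOT a valid prefix code. G (0) is a prefix of F (01).


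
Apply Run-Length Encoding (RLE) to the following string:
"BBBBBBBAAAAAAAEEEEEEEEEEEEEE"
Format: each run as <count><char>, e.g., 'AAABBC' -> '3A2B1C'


Scanning runs left to right:
  i=0: run of 'B' x 7 -> '7B'
  i=7: run of 'A' x 7 -> '7A'
  i=14: run of 'E' x 14 -> '14E'

RLE = 7B7A14E


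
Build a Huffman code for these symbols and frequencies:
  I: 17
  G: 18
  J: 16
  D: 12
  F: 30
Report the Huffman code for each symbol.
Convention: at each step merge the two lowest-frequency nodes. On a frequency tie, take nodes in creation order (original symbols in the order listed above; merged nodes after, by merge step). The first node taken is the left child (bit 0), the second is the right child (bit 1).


Huffman tree construction:
Step 1: Merge D(12) + J(16) = 28
Step 2: Merge I(17) + G(18) = 35
Step 3: Merge (D+J)(28) + F(30) = 58
Step 4: Merge (I+G)(35) + ((D+J)+F)(58) = 93
Read each symbol's code off the tree from the root (left child = 0, right child = 1).

Codes:
  I: 00 (length 2)
  G: 01 (length 2)
  J: 101 (length 3)
  D: 100 (length 3)
  F: 11 (length 2)
Average code length: 214/93 = 2.3011 bits/symbol


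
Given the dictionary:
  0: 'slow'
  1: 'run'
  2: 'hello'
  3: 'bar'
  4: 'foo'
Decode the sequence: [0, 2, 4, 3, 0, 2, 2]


Look up each index in the dictionary:
  0 -> 'slow'
  2 -> 'hello'
  4 -> 'foo'
  3 -> 'bar'
  0 -> 'slow'
  2 -> 'hello'
  2 -> 'hello'

Decoded: "slow hello foo bar slow hello hello"


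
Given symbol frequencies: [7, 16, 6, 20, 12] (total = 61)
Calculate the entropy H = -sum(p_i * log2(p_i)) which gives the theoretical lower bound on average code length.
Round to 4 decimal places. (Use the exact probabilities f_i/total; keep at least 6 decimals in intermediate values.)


Per-symbol terms -p_i * log2(p_i) with p_i = f_i/61:
  p = 7/61 = 0.114754: log2(p) = -3.123382, -p*log2(p) = 0.358421
  p = 16/61 = 0.262295: log2(p) = -1.930737, -p*log2(p) = 0.506423
  p = 6/61 = 0.098361: log2(p) = -3.345775, -p*log2(p) = 0.329093
  p = 20/61 = 0.327869: log2(p) = -1.608809, -p*log2(p) = 0.527478
  p = 12/61 = 0.196721: log2(p) = -2.345775, -p*log2(p) = 0.461464
H = 0.358421 + 0.506423 + 0.329093 + 0.527478 + 0.461464 = 2.182879

H = 2.1829 bits/symbol


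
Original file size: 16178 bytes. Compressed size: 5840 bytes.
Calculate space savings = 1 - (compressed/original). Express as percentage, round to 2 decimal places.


ratio = compressed/original = 5840/16178 = 0.360984
savings = 1 - ratio = 1 - 0.360984 = 0.639016
as a percentage: 0.639016 * 100 = 63.9%

Space savings = 1 - 5840/16178 = 63.9%


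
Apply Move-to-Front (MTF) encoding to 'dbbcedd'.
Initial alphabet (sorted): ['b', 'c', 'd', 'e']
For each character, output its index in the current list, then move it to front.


MTF encoding:
'd': index 2 in ['b', 'c', 'd', 'e'] -> ['d', 'b', 'c', 'e']
'b': index 1 in ['d', 'b', 'c', 'e'] -> ['b', 'd', 'c', 'e']
'b': index 0 in ['b', 'd', 'c', 'e'] -> ['b', 'd', 'c', 'e']
'c': index 2 in ['b', 'd', 'c', 'e'] -> ['c', 'b', 'd', 'e']
'e': index 3 in ['c', 'b', 'd', 'e'] -> ['e', 'c', 'b', 'd']
'd': index 3 in ['e', 'c', 'b', 'd'] -> ['d', 'e', 'c', 'b']
'd': index 0 in ['d', 'e', 'c', 'b'] -> ['d', 'e', 'c', 'b']


Output: [2, 1, 0, 2, 3, 3, 0]


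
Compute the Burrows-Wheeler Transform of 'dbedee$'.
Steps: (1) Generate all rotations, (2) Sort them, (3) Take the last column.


Rotations (sorted):
  0: $dbedee -> last char: e
  1: bedee$d -> last char: d
  2: dbedee$ -> last char: $
  3: dee$dbe -> last char: e
  4: e$dbede -> last char: e
  5: edee$db -> last char: b
  6: ee$dbed -> last char: d


BWT = ed$eebd


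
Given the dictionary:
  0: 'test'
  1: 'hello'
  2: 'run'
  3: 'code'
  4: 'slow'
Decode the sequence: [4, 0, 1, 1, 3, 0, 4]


Look up each index in the dictionary:
  4 -> 'slow'
  0 -> 'test'
  1 -> 'hello'
  1 -> 'hello'
  3 -> 'code'
  0 -> 'test'
  4 -> 'slow'

Decoded: "slow test hello hello code test slow"


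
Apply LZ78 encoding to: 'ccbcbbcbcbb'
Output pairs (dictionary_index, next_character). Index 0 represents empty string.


LZ78 encoding steps:
Dictionary: {0: ''}
Step 1: w='' (idx 0), next='c' -> output (0, 'c'), add 'c' as idx 1
Step 2: w='c' (idx 1), next='b' -> output (1, 'b'), add 'cb' as idx 2
Step 3: w='cb' (idx 2), next='b' -> output (2, 'b'), add 'cbb' as idx 3
Step 4: w='cb' (idx 2), next='c' -> output (2, 'c'), add 'cbc' as idx 4
Step 5: w='' (idx 0), next='b' -> output (0, 'b'), add 'b' as idx 5
Step 6: w='b' (idx 5), end of input -> output (5, '')


Encoded: [(0, 'c'), (1, 'b'), (2, 'b'), (2, 'c'), (0, 'b'), (5, '')]


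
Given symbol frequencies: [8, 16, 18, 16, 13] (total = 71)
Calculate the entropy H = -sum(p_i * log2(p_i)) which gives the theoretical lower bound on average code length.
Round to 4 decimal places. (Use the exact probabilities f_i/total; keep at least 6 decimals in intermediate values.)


Per-symbol terms -p_i * log2(p_i) with p_i = f_i/71:
  p = 8/71 = 0.112676: log2(p) = -3.149747, -p*log2(p) = 0.354901
  p = 16/71 = 0.225352: log2(p) = -2.149747, -p*log2(p) = 0.484450
  p = 18/71 = 0.253521: log2(p) = -1.979822, -p*log2(p) = 0.501927
  p = 16/71 = 0.225352: log2(p) = -2.149747, -p*log2(p) = 0.484450
  p = 13/71 = 0.183099: log2(p) = -2.449307, -p*log2(p) = 0.448465
H = 0.354901 + 0.484450 + 0.501927 + 0.484450 + 0.448465 = 2.274193

H = 2.2742 bits/symbol


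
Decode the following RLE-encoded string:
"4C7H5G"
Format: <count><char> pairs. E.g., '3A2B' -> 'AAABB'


Expanding each <count><char> pair:
  4C -> 'CCCC'
  7H -> 'HHHHHHH'
  5G -> 'GGGGG'

Decoded = CCCCHHHHHHHGGGGG


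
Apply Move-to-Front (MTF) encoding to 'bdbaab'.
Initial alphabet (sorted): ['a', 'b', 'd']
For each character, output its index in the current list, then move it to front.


MTF encoding:
'b': index 1 in ['a', 'b', 'd'] -> ['b', 'a', 'd']
'd': index 2 in ['b', 'a', 'd'] -> ['d', 'b', 'a']
'b': index 1 in ['d', 'b', 'a'] -> ['b', 'd', 'a']
'a': index 2 in ['b', 'd', 'a'] -> ['a', 'b', 'd']
'a': index 0 in ['a', 'b', 'd'] -> ['a', 'b', 'd']
'b': index 1 in ['a', 'b', 'd'] -> ['b', 'a', 'd']


Output: [1, 2, 1, 2, 0, 1]


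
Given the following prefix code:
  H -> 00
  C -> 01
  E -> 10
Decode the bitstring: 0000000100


Decoding step by step:
Bits 00 -> H
Bits 00 -> H
Bits 00 -> H
Bits 01 -> C
Bits 00 -> H


Decoded message: HHHCH


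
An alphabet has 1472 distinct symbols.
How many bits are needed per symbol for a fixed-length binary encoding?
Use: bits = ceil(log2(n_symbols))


log2(1472) = 10.5236
Bracket: 2^10 = 1024 < 1472 <= 2^11 = 2048
So ceil(log2(1472)) = 11

bits = ceil(log2(1472)) = ceil(10.5236) = 11 bits


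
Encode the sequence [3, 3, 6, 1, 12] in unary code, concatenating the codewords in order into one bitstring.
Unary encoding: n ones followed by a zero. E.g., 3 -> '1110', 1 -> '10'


Encode each number as n ones followed by a terminating 0:
  3 -> 1110 (4 bits)
  3 -> 1110 (4 bits)
  6 -> 1111110 (7 bits)
  1 -> 10 (2 bits)
  12 -> 1111111111110 (13 bits)
Total length = 4 + 4 + 7 + 2 + 13 = 30 bits.

Unary([3, 3, 6, 1, 12]) = 111011101111110101111111111110 (30 bits)


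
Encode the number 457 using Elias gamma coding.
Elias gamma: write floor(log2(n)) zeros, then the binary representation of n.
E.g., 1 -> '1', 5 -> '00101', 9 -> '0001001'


num_bits = floor(log2(457)) + 1 = 9
leading_zeros = num_bits - 1 = 8
binary(457) = 111001001

Elias gamma(457) = '00000000' + '111001001' = 00000000111001001 (17 bits)


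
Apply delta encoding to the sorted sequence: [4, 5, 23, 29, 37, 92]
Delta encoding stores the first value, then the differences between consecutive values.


First value: 4
Deltas:
  5 - 4 = 1
  23 - 5 = 18
  29 - 23 = 6
  37 - 29 = 8
  92 - 37 = 55


Delta encoded: [4, 1, 18, 6, 8, 55]


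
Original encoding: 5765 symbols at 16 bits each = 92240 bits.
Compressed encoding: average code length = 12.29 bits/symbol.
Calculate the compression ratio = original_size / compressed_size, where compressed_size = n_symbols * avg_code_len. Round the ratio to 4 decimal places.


original_size = n_symbols * orig_bits = 5765 * 16 = 92240 bits
compressed_size = n_symbols * avg_code_len = 5765 * 12.29 = 70851.85 bits
ratio = original_size / compressed_size = 92240 / 70851.85 = 1.3019

Compression ratio = 1.3019


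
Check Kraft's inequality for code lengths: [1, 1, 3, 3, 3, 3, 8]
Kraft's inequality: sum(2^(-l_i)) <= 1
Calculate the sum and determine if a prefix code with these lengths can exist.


Sum = 2^(-1) + 2^(-1) + 2^(-3) + 2^(-3) + 2^(-3) + 2^(-3) + 2^(-8)
    = 0.5 + 0.5 + 0.125 + 0.125 + 0.125 + 0.125 + 0.00390625
    = 385/256 = 1.50390625
Since 1.50390625 > 1, Kraft's inequality is NOT satisfied.
A prefix code with these lengths CANNOT exist.

Kraft sum = 1.50390625. Not satisfied.


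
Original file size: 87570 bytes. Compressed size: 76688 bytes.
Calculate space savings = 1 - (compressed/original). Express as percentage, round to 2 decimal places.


ratio = compressed/original = 76688/87570 = 0.875734
savings = 1 - ratio = 1 - 0.875734 = 0.124266
as a percentage: 0.124266 * 100 = 12.43%

Space savings = 1 - 76688/87570 = 12.43%


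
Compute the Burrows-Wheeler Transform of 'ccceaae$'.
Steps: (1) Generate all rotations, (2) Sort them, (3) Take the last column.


Rotations (sorted):
  0: $ccceaae -> last char: e
  1: aae$ccce -> last char: e
  2: ae$cccea -> last char: a
  3: ccceaae$ -> last char: $
  4: cceaae$c -> last char: c
  5: ceaae$cc -> last char: c
  6: e$ccceaa -> last char: a
  7: eaae$ccc -> last char: c


BWT = eea$ccac


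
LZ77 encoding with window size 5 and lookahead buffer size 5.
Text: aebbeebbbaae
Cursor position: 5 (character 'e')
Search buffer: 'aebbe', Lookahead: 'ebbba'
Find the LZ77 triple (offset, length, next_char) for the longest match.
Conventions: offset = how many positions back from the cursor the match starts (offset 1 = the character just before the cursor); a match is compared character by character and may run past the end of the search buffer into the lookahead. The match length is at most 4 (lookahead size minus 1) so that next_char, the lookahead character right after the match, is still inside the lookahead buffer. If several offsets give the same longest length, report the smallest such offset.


Try each offset into the search buffer:
  offset=1 (pos 4, char 'e'): match length 1
  offset=2 (pos 3, char 'b'): match length 0
  offset=3 (pos 2, char 'b'): match length 0
  offset=4 (pos 1, char 'e'): match length 3
  offset=5 (pos 0, char 'a'): match length 0
Longest match has length 3 at offset 4.
next_char = character at position 5 + 3 = 8 -> 'b'

Best match: offset=4, length=3 (matching 'ebb' starting at position 1)
LZ77 triple: (4, 3, 'b')


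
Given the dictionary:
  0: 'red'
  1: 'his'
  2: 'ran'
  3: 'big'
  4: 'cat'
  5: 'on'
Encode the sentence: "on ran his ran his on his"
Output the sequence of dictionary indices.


Look up each word in the dictionary:
  'on' -> 5
  'ran' -> 2
  'his' -> 1
  'ran' -> 2
  'his' -> 1
  'on' -> 5
  'his' -> 1

Encoded: [5, 2, 1, 2, 1, 5, 1]


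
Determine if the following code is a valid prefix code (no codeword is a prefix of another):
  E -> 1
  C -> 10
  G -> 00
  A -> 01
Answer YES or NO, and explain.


Checking each pair (does one codeword prefix another?):
  E='1' vs C='10': prefix -- VIOLATION

NO -- this is NOT a valid prefix code. E (1) is a prefix of C (10).


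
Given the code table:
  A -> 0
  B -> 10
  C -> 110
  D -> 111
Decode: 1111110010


Decoding:
111 -> D
111 -> D
0 -> A
0 -> A
10 -> B


Result: DDAAB


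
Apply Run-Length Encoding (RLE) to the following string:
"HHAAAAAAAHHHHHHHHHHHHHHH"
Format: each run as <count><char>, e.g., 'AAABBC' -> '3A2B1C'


Scanning runs left to right:
  i=0: run of 'H' x 2 -> '2H'
  i=2: run of 'A' x 7 -> '7A'
  i=9: run of 'H' x 15 -> '15H'

RLE = 2H7A15H


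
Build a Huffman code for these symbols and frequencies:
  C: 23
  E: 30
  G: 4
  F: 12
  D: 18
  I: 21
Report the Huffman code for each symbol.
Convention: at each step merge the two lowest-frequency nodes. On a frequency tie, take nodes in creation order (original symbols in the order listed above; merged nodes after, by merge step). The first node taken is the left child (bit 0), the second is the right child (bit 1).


Huffman tree construction:
Step 1: Merge G(4) + F(12) = 16
Step 2: Merge (G+F)(16) + D(18) = 34
Step 3: Merge I(21) + C(23) = 44
Step 4: Merge E(30) + ((G+F)+D)(34) = 64
Step 5: Merge (I+C)(44) + (E+((G+F)+D))(64) = 108
Read each symbol's code off the tree from the root (left child = 0, right child = 1).

Codes:
  C: 01 (length 2)
  E: 10 (length 2)
  G: 1100 (length 4)
  F: 1101 (length 4)
  D: 111 (length 3)
  I: 00 (length 2)
Average code length: 266/108 = 2.4630 bits/symbol


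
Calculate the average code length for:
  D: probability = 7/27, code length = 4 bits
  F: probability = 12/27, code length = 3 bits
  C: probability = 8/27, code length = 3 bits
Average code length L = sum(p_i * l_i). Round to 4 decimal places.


Weighted contributions p_i * l_i:
  D: (7/27) * 4 = 28/27
  F: (12/27) * 3 = 36/27
  C: (8/27) * 3 = 24/27
Sum = (28 + 36 + 24)/27 = 88/27

L = 88/27 = 3.2593 bits/symbol


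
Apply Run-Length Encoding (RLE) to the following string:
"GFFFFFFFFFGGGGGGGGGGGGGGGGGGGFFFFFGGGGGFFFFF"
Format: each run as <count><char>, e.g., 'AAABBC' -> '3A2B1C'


Scanning runs left to right:
  i=0: run of 'G' x 1 -> '1G'
  i=1: run of 'F' x 9 -> '9F'
  i=10: run of 'G' x 19 -> '19G'
  i=29: run of 'F' x 5 -> '5F'
  i=34: run of 'G' x 5 -> '5G'
  i=39: run of 'F' x 5 -> '5F'

RLE = 1G9F19G5F5G5F


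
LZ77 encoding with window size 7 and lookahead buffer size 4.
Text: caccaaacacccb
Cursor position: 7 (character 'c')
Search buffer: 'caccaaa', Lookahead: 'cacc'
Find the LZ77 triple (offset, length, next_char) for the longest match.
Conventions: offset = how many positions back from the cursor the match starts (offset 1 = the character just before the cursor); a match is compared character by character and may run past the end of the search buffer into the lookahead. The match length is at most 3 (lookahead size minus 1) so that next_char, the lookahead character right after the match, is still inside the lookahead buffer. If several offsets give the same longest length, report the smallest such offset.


Try each offset into the search buffer:
  offset=1 (pos 6, char 'a'): match length 0
  offset=2 (pos 5, char 'a'): match length 0
  offset=3 (pos 4, char 'a'): match length 0
  offset=4 (pos 3, char 'c'): match length 2
  offset=5 (pos 2, char 'c'): match length 1
  offset=6 (pos 1, char 'a'): match length 0
  offset=7 (pos 0, char 'c'): match length 3
Longest match has length 3 at offset 7.
next_char = character at position 7 + 3 = 10 -> 'c'

Best match: offset=7, length=3 (matching 'cac' starting at position 0)
LZ77 triple: (7, 3, 'c')


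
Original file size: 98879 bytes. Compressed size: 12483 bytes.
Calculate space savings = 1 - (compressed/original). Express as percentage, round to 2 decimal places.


ratio = compressed/original = 12483/98879 = 0.126245
savings = 1 - ratio = 1 - 0.126245 = 0.873755
as a percentage: 0.873755 * 100 = 87.38%

Space savings = 1 - 12483/98879 = 87.38%


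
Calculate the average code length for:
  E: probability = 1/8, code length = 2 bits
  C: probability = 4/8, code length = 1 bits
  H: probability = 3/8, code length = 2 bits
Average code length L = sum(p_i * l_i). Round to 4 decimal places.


Weighted contributions p_i * l_i:
  E: (1/8) * 2 = 2/8
  C: (4/8) * 1 = 4/8
  H: (3/8) * 2 = 6/8
Sum = (2 + 4 + 6)/8 = 12/8

L = 12/8 = 1.5000 bits/symbol


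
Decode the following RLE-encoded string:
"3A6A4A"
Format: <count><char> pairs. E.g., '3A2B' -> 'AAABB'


Expanding each <count><char> pair:
  3A -> 'AAA'
  6A -> 'AAAAAA'
  4A -> 'AAAA'

Decoded = AAAAAAAAAAAAA


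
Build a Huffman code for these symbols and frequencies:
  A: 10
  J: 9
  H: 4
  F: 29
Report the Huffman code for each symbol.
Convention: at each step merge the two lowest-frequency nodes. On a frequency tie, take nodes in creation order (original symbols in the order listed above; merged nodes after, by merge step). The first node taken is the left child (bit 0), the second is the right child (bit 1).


Huffman tree construction:
Step 1: Merge H(4) + J(9) = 13
Step 2: Merge A(10) + (H+J)(13) = 23
Step 3: Merge (A+(H+J))(23) + F(29) = 52
Read each symbol's code off the tree from the root (left child = 0, right child = 1).

Codes:
  A: 00 (length 2)
  J: 011 (length 3)
  H: 010 (length 3)
  F: 1 (length 1)
Average code length: 88/52 = 1.6923 bits/symbol


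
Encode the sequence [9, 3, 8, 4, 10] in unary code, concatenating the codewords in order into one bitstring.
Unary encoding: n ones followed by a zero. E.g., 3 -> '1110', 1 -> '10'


Encode each number as n ones followed by a terminating 0:
  9 -> 1111111110 (10 bits)
  3 -> 1110 (4 bits)
  8 -> 111111110 (9 bits)
  4 -> 11110 (5 bits)
  10 -> 11111111110 (11 bits)
Total length = 10 + 4 + 9 + 5 + 11 = 39 bits.

Unary([9, 3, 8, 4, 10]) = 111111111011101111111101111011111111110 (39 bits)


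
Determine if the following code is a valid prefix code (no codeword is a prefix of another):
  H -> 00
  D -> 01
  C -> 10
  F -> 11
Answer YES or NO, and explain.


Checking each pair (does one codeword prefix another?):
  H='00' vs D='01': no prefix
  H='00' vs C='10': no prefix
  H='00' vs F='11': no prefix
  D='01' vs H='00': no prefix
  D='01' vs C='10': no prefix
  D='01' vs F='11': no prefix
  C='10' vs H='00': no prefix
  C='10' vs D='01': no prefix
  C='10' vs F='11': no prefix
  F='11' vs H='00': no prefix
  F='11' vs D='01': no prefix
  F='11' vs C='10': no prefix
No violation found over all pairs.

YES -- this is a valid prefix code. No codeword is a prefix of any other codeword.


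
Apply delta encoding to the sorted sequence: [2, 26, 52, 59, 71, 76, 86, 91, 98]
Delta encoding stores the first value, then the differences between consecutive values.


First value: 2
Deltas:
  26 - 2 = 24
  52 - 26 = 26
  59 - 52 = 7
  71 - 59 = 12
  76 - 71 = 5
  86 - 76 = 10
  91 - 86 = 5
  98 - 91 = 7


Delta encoded: [2, 24, 26, 7, 12, 5, 10, 5, 7]


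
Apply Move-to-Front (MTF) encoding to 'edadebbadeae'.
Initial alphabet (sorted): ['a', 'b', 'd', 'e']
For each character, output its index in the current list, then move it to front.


MTF encoding:
'e': index 3 in ['a', 'b', 'd', 'e'] -> ['e', 'a', 'b', 'd']
'd': index 3 in ['e', 'a', 'b', 'd'] -> ['d', 'e', 'a', 'b']
'a': index 2 in ['d', 'e', 'a', 'b'] -> ['a', 'd', 'e', 'b']
'd': index 1 in ['a', 'd', 'e', 'b'] -> ['d', 'a', 'e', 'b']
'e': index 2 in ['d', 'a', 'e', 'b'] -> ['e', 'd', 'a', 'b']
'b': index 3 in ['e', 'd', 'a', 'b'] -> ['b', 'e', 'd', 'a']
'b': index 0 in ['b', 'e', 'd', 'a'] -> ['b', 'e', 'd', 'a']
'a': index 3 in ['b', 'e', 'd', 'a'] -> ['a', 'b', 'e', 'd']
'd': index 3 in ['a', 'b', 'e', 'd'] -> ['d', 'a', 'b', 'e']
'e': index 3 in ['d', 'a', 'b', 'e'] -> ['e', 'd', 'a', 'b']
'a': index 2 in ['e', 'd', 'a', 'b'] -> ['a', 'e', 'd', 'b']
'e': index 1 in ['a', 'e', 'd', 'b'] -> ['e', 'a', 'd', 'b']


Output: [3, 3, 2, 1, 2, 3, 0, 3, 3, 3, 2, 1]


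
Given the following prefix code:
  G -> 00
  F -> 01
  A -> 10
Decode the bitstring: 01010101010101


Decoding step by step:
Bits 01 -> F
Bits 01 -> F
Bits 01 -> F
Bits 01 -> F
Bits 01 -> F
Bits 01 -> F
Bits 01 -> F


Decoded message: FFFFFFF


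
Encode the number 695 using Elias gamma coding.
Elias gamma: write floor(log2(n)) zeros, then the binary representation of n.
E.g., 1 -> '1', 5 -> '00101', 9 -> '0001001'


num_bits = floor(log2(695)) + 1 = 10
leading_zeros = num_bits - 1 = 9
binary(695) = 1010110111

Elias gamma(695) = '000000000' + '1010110111' = 0000000001010110111 (19 bits)


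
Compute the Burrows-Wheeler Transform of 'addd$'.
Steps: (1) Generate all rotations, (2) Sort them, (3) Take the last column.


Rotations (sorted):
  0: $addd -> last char: d
  1: addd$ -> last char: $
  2: d$add -> last char: d
  3: dd$ad -> last char: d
  4: ddd$a -> last char: a


BWT = d$dda


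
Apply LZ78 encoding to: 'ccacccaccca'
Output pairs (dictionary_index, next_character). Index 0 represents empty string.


LZ78 encoding steps:
Dictionary: {0: ''}
Step 1: w='' (idx 0), next='c' -> output (0, 'c'), add 'c' as idx 1
Step 2: w='c' (idx 1), next='a' -> output (1, 'a'), add 'ca' as idx 2
Step 3: w='c' (idx 1), next='c' -> output (1, 'c'), add 'cc' as idx 3
Step 4: w='ca' (idx 2), next='c' -> output (2, 'c'), add 'cac' as idx 4
Step 5: w='cc' (idx 3), next='a' -> output (3, 'a'), add 'cca' as idx 5


Encoded: [(0, 'c'), (1, 'a'), (1, 'c'), (2, 'c'), (3, 'a')]


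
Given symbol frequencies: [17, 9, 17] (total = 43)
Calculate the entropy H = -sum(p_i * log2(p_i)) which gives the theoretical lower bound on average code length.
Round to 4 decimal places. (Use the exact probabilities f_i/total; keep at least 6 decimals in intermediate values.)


Per-symbol terms -p_i * log2(p_i) with p_i = f_i/43:
  p = 17/43 = 0.395349: log2(p) = -1.338802, -p*log2(p) = 0.529294
  p = 9/43 = 0.209302: log2(p) = -2.256340, -p*log2(p) = 0.472257
  p = 17/43 = 0.395349: log2(p) = -1.338802, -p*log2(p) = 0.529294
H = 0.529294 + 0.472257 + 0.529294 = 1.530845

H = 1.5308 bits/symbol


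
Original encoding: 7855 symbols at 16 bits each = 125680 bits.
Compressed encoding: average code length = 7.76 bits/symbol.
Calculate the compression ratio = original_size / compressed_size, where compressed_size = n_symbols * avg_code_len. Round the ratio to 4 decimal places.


original_size = n_symbols * orig_bits = 7855 * 16 = 125680 bits
compressed_size = n_symbols * avg_code_len = 7855 * 7.76 = 60954.8 bits
ratio = original_size / compressed_size = 125680 / 60954.8 = 2.0619

Compression ratio = 2.0619


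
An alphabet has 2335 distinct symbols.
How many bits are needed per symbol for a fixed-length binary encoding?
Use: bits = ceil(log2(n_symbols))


log2(2335) = 11.1892
Bracket: 2^11 = 2048 < 2335 <= 2^12 = 4096
So ceil(log2(2335)) = 12

bits = ceil(log2(2335)) = ceil(11.1892) = 12 bits


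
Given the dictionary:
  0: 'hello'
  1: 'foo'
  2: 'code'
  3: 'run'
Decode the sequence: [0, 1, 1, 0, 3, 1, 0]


Look up each index in the dictionary:
  0 -> 'hello'
  1 -> 'foo'
  1 -> 'foo'
  0 -> 'hello'
  3 -> 'run'
  1 -> 'foo'
  0 -> 'hello'

Decoded: "hello foo foo hello run foo hello"


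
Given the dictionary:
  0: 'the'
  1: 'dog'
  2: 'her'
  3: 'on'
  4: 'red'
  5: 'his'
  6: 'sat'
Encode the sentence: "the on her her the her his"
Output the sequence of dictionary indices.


Look up each word in the dictionary:
  'the' -> 0
  'on' -> 3
  'her' -> 2
  'her' -> 2
  'the' -> 0
  'her' -> 2
  'his' -> 5

Encoded: [0, 3, 2, 2, 0, 2, 5]


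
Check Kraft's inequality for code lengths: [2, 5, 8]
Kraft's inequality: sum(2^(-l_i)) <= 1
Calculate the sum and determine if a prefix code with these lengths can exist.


Sum = 2^(-2) + 2^(-5) + 2^(-8)
    = 0.25 + 0.03125 + 0.00390625
    = 73/256 = 0.28515625
Since 0.28515625 <= 1, Kraft's inequality IS satisfied.
A prefix code with these lengths CAN exist.

Kraft sum = 0.28515625. Satisfied.


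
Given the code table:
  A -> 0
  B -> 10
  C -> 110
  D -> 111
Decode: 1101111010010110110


Decoding:
110 -> C
111 -> D
10 -> B
10 -> B
0 -> A
10 -> B
110 -> C
110 -> C


Result: CDBBABCC


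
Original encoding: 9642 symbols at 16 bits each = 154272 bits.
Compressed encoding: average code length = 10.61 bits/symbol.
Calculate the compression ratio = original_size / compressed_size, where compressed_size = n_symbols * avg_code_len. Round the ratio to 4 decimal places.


original_size = n_symbols * orig_bits = 9642 * 16 = 154272 bits
compressed_size = n_symbols * avg_code_len = 9642 * 10.61 = 102301.62 bits
ratio = original_size / compressed_size = 154272 / 102301.62 = 1.508

Compression ratio = 1.508


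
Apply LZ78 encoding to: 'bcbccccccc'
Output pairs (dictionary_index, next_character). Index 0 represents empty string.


LZ78 encoding steps:
Dictionary: {0: ''}
Step 1: w='' (idx 0), next='b' -> output (0, 'b'), add 'b' as idx 1
Step 2: w='' (idx 0), next='c' -> output (0, 'c'), add 'c' as idx 2
Step 3: w='b' (idx 1), next='c' -> output (1, 'c'), add 'bc' as idx 3
Step 4: w='c' (idx 2), next='c' -> output (2, 'c'), add 'cc' as idx 4
Step 5: w='cc' (idx 4), next='c' -> output (4, 'c'), add 'ccc' as idx 5
Step 6: w='c' (idx 2), end of input -> output (2, '')


Encoded: [(0, 'b'), (0, 'c'), (1, 'c'), (2, 'c'), (4, 'c'), (2, '')]


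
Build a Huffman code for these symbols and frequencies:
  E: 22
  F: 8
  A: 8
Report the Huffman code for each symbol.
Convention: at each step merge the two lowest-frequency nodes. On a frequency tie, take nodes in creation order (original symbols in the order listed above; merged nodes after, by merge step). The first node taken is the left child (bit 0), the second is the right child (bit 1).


Huffman tree construction:
Step 1: Merge F(8) + A(8) = 16
Step 2: Merge (F+A)(16) + E(22) = 38
Read each symbol's code off the tree from the root (left child = 0, right child = 1).

Codes:
  E: 1 (length 1)
  F: 00 (length 2)
  A: 01 (length 2)
Average code length: 54/38 = 1.4211 bits/symbol
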